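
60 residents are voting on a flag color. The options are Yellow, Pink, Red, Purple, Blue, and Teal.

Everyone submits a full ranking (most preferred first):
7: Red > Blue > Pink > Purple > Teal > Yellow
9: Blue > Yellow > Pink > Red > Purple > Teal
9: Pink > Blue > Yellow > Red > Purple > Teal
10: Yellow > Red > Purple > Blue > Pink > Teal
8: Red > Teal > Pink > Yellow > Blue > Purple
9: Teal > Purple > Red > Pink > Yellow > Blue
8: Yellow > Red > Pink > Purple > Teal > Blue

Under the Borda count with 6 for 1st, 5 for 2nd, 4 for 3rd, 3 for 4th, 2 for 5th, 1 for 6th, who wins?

Yellow: 7×1 + 9×5 + 9×4 + 10×6 + 8×3 + 9×2 + 8×6 = 238
Pink: 7×4 + 9×4 + 9×6 + 10×2 + 8×4 + 9×3 + 8×4 = 229
Red: 7×6 + 9×3 + 9×3 + 10×5 + 8×6 + 9×4 + 8×5 = 270
Purple: 7×3 + 9×2 + 9×2 + 10×4 + 8×1 + 9×5 + 8×3 = 174
Blue: 7×5 + 9×6 + 9×5 + 10×3 + 8×2 + 9×1 + 8×1 = 197
Teal: 7×2 + 9×1 + 9×1 + 10×1 + 8×5 + 9×6 + 8×2 = 152

Red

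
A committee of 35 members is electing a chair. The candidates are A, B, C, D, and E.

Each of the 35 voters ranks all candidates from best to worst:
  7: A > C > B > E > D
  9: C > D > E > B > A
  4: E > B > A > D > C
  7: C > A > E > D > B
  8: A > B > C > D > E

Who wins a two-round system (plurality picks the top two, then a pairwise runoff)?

Round 1 first-place votes: A 15, B 0, C 16, D 0, E 4. C and A advance.
Runoff: C is ranked above A on 16 ballots, A above C on 19.

A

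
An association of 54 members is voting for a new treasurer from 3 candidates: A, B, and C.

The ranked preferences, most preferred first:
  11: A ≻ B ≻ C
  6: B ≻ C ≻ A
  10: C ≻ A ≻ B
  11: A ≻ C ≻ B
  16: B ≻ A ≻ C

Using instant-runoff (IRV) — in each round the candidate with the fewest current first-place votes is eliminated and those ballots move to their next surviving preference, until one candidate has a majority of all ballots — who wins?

A

Round 1: A 22, B 22, C 10. C eliminated.
Round 2: A 32, B 22. A has a majority (≥28).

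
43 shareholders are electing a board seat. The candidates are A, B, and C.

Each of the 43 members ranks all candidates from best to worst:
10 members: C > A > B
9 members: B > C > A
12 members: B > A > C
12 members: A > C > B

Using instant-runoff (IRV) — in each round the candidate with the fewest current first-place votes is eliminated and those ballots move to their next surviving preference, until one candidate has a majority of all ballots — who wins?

A

Round 1: A 12, B 21, C 10. C eliminated.
Round 2: A 22, B 21. A has a majority (≥22).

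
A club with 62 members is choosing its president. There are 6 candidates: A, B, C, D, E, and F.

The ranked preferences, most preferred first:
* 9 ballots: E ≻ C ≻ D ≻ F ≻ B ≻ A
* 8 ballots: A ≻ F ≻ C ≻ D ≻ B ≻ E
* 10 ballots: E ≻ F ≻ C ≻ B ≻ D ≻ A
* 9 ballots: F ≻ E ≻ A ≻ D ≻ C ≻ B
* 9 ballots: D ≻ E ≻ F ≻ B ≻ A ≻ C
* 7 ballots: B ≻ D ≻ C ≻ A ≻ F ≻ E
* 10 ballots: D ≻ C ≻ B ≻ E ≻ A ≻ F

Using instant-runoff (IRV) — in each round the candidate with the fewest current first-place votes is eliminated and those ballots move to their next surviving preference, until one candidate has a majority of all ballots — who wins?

D

Round 1: A 8, B 7, C 0, D 19, E 19, F 9. C eliminated.
Round 2: A 8, B 7, D 19, E 19, F 9. B eliminated.
Round 3: A 8, D 26, E 19, F 9. A eliminated.
Round 4: D 26, E 19, F 17. F eliminated.
Round 5: D 34, E 28. D has a majority (≥32).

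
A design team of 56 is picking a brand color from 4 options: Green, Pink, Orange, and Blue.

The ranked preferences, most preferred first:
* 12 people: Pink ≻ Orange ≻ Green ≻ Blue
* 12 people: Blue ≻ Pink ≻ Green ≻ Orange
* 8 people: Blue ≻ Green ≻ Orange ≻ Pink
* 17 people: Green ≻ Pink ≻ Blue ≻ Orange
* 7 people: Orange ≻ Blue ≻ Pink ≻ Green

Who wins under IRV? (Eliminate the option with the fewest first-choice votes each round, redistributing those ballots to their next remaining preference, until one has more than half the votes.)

Round 1: Green 17, Pink 12, Orange 7, Blue 20. Orange eliminated.
Round 2: Green 17, Pink 12, Blue 27. Pink eliminated.
Round 3: Green 29, Blue 27. Green has a majority (≥29).

Green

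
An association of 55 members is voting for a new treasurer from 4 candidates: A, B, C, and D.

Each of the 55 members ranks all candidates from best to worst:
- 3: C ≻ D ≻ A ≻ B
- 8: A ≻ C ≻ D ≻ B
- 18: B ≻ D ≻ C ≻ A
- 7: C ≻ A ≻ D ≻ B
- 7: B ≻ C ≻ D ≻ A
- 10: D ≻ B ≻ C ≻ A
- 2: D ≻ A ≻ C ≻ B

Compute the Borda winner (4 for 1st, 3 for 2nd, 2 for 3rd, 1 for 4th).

A: 3×2 + 8×4 + 18×1 + 7×3 + 7×1 + 10×1 + 2×3 = 100
B: 3×1 + 8×1 + 18×4 + 7×1 + 7×4 + 10×3 + 2×1 = 150
C: 3×4 + 8×3 + 18×2 + 7×4 + 7×3 + 10×2 + 2×2 = 145
D: 3×3 + 8×2 + 18×3 + 7×2 + 7×2 + 10×4 + 2×4 = 155

D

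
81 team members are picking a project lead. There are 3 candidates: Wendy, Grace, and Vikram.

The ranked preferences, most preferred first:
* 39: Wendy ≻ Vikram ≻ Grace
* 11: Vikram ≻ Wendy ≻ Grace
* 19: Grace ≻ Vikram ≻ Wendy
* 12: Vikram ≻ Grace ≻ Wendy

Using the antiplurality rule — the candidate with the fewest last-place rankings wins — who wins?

Last-place votes: Wendy 31, Grace 50, Vikram 0.

Vikram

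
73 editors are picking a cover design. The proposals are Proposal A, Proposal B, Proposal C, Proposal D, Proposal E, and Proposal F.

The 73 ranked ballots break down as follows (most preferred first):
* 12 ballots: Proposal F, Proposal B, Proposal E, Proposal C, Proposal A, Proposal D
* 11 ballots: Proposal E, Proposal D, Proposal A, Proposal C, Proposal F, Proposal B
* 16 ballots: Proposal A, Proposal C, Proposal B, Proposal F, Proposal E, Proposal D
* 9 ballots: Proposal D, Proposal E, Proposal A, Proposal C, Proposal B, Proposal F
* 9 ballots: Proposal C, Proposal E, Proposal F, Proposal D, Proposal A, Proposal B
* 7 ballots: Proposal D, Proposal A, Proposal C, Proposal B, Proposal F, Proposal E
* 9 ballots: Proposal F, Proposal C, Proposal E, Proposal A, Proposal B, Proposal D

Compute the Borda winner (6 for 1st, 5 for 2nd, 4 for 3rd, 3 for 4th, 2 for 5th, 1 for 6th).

Proposal C

Proposal A: 12×2 + 11×4 + 16×6 + 9×4 + 9×2 + 7×5 + 9×3 = 280
Proposal B: 12×5 + 11×1 + 16×4 + 9×2 + 9×1 + 7×3 + 9×2 = 201
Proposal C: 12×3 + 11×3 + 16×5 + 9×3 + 9×6 + 7×4 + 9×5 = 303
Proposal D: 12×1 + 11×5 + 16×1 + 9×6 + 9×3 + 7×6 + 9×1 = 215
Proposal E: 12×4 + 11×6 + 16×2 + 9×5 + 9×5 + 7×1 + 9×4 = 279
Proposal F: 12×6 + 11×2 + 16×3 + 9×1 + 9×4 + 7×2 + 9×6 = 255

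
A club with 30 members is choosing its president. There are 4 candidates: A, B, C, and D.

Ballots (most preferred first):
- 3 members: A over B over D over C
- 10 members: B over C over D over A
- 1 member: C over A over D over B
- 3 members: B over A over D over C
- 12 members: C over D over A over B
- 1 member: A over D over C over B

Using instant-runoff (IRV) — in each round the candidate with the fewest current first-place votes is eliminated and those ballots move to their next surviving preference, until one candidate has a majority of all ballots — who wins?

B

Round 1: A 4, B 13, C 13, D 0. D eliminated.
Round 2: A 4, B 13, C 13. A eliminated.
Round 3: B 16, C 14. B has a majority (≥16).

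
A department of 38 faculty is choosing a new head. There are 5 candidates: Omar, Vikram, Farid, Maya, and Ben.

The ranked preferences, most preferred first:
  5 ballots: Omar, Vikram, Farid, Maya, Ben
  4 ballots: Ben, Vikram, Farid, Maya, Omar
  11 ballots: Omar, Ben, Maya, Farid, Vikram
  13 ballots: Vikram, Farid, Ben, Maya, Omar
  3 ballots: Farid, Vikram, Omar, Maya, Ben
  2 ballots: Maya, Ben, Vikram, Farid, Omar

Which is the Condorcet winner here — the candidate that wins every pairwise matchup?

Vikram vs Omar: 22–16
Vikram vs Farid: 24–14
Vikram vs Maya: 25–13
Vikram vs Ben: 21–17
Vikram beats every other candidate.

Vikram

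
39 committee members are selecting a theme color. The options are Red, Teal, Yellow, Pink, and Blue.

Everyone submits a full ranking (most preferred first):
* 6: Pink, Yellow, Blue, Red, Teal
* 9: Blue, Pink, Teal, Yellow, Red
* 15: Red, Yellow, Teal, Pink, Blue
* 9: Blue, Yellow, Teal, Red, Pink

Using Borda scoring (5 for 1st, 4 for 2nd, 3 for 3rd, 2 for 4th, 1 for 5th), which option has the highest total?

Yellow

Red: 6×2 + 9×1 + 15×5 + 9×2 = 114
Teal: 6×1 + 9×3 + 15×3 + 9×3 = 105
Yellow: 6×4 + 9×2 + 15×4 + 9×4 = 138
Pink: 6×5 + 9×4 + 15×2 + 9×1 = 105
Blue: 6×3 + 9×5 + 15×1 + 9×5 = 123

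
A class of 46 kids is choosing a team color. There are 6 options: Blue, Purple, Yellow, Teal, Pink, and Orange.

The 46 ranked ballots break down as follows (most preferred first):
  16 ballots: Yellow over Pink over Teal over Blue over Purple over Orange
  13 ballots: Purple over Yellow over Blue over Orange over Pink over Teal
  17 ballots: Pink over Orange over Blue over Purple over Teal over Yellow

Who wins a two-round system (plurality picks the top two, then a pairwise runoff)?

Yellow

Round 1 first-place votes: Blue 0, Purple 13, Yellow 16, Teal 0, Pink 17, Orange 0. Pink and Yellow advance.
Runoff: Pink is ranked above Yellow on 17 ballots, Yellow above Pink on 29.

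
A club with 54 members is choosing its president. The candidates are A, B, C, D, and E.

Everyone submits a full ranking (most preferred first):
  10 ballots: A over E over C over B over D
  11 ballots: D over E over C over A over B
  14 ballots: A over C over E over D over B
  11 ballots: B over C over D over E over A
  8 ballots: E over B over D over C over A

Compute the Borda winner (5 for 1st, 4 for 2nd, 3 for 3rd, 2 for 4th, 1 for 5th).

E

A: 10×5 + 11×2 + 14×5 + 11×1 + 8×1 = 161
B: 10×2 + 11×1 + 14×1 + 11×5 + 8×4 = 132
C: 10×3 + 11×3 + 14×4 + 11×4 + 8×2 = 179
D: 10×1 + 11×5 + 14×2 + 11×3 + 8×3 = 150
E: 10×4 + 11×4 + 14×3 + 11×2 + 8×5 = 188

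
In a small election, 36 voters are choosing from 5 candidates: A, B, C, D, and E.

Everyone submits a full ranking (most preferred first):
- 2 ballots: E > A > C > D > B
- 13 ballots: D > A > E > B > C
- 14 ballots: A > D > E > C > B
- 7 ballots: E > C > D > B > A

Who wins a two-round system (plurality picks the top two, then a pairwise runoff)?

D

Round 1 first-place votes: A 14, B 0, C 0, D 13, E 9. A and D advance.
Runoff: A is ranked above D on 16 ballots, D above A on 20.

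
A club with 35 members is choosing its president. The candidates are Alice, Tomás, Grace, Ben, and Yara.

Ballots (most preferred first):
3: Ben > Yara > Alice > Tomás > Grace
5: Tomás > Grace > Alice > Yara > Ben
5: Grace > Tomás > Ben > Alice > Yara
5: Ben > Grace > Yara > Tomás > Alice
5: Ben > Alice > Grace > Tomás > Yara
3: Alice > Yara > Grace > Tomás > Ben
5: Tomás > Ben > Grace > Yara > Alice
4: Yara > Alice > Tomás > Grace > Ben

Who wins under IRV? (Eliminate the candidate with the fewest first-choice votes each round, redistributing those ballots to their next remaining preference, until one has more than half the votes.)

Round 1: Alice 3, Tomás 10, Grace 5, Ben 13, Yara 4. Alice eliminated.
Round 2: Tomás 10, Grace 5, Ben 13, Yara 7. Grace eliminated.
Round 3: Tomás 15, Ben 13, Yara 7. Yara eliminated.
Round 4: Tomás 22, Ben 13. Tomás has a majority (≥18).

Tomás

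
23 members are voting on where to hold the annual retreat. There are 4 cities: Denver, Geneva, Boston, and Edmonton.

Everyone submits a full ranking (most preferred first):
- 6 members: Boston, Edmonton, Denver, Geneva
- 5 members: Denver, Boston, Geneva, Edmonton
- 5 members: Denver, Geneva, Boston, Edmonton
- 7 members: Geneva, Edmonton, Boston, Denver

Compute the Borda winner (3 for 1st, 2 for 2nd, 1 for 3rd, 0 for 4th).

Denver: 6×1 + 5×3 + 5×3 + 7×0 = 36
Geneva: 6×0 + 5×1 + 5×2 + 7×3 = 36
Boston: 6×3 + 5×2 + 5×1 + 7×1 = 40
Edmonton: 6×2 + 5×0 + 5×0 + 7×2 = 26

Boston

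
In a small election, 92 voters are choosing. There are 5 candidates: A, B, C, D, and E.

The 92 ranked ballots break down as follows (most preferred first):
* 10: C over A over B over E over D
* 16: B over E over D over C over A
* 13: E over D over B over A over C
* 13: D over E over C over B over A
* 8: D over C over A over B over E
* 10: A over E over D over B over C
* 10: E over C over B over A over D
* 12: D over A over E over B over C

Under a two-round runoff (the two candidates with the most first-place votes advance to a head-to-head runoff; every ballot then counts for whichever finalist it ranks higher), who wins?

Round 1 first-place votes: A 10, B 16, C 10, D 33, E 23. D and E advance.
Runoff: D is ranked above E on 33 ballots, E above D on 59.

E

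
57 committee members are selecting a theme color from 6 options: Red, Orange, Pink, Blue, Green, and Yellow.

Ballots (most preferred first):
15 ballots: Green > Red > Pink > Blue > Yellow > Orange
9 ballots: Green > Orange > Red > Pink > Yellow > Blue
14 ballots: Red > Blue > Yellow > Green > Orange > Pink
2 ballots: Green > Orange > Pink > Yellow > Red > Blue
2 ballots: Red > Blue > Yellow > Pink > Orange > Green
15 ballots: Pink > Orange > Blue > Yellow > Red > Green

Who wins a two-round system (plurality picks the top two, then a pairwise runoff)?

Round 1 first-place votes: Red 16, Orange 0, Pink 15, Blue 0, Green 26, Yellow 0. Green and Red advance.
Runoff: Green is ranked above Red on 26 ballots, Red above Green on 31.

Red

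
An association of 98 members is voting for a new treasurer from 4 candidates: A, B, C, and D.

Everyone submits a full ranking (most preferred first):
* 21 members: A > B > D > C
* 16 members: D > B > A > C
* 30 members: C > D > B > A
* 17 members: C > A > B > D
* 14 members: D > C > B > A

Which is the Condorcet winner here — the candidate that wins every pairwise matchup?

D vs A: 60–38
D vs B: 60–38
D vs C: 51–47
D beats every other candidate.

D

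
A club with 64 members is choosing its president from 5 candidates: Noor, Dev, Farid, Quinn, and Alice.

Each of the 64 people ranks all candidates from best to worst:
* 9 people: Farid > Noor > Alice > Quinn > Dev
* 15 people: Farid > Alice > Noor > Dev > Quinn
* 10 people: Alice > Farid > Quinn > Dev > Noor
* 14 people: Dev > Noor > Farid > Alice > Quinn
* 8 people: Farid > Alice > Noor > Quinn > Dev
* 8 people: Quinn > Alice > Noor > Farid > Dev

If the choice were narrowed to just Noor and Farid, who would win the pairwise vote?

Farid

Noor is ranked above Farid on 22 ballots; Farid above Noor on 42.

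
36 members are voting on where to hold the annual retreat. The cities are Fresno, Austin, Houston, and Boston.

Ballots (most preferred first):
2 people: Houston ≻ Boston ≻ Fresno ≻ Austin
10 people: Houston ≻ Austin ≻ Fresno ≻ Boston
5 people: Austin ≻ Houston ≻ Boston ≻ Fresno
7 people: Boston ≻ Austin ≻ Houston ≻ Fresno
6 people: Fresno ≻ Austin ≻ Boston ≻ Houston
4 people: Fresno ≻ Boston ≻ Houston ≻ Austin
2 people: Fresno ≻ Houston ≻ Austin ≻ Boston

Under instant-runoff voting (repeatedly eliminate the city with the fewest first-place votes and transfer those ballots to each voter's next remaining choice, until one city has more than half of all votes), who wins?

Round 1: Fresno 12, Austin 5, Houston 12, Boston 7. Austin eliminated.
Round 2: Fresno 12, Houston 17, Boston 7. Boston eliminated.
Round 3: Fresno 12, Houston 24. Houston has a majority (≥19).

Houston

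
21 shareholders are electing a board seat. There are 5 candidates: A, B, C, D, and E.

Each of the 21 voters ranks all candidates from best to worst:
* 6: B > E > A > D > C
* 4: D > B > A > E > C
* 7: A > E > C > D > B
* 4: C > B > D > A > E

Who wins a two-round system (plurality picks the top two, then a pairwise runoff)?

B

Round 1 first-place votes: A 7, B 6, C 4, D 4, E 0. A and B advance.
Runoff: A is ranked above B on 7 ballots, B above A on 14.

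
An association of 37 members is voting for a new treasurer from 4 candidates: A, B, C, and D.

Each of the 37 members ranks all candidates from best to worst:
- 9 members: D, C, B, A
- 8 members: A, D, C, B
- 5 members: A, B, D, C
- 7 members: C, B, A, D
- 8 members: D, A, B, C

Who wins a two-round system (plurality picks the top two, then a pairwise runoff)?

A

Round 1 first-place votes: A 13, B 0, C 7, D 17. D and A advance.
Runoff: D is ranked above A on 17 ballots, A above D on 20.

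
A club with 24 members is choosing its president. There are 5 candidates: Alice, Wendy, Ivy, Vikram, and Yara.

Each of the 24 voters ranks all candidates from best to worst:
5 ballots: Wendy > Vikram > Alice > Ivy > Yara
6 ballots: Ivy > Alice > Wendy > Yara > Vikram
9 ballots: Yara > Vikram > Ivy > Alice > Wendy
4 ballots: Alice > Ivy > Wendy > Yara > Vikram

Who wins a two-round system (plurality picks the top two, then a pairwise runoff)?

Ivy

Round 1 first-place votes: Alice 4, Wendy 5, Ivy 6, Vikram 0, Yara 9. Yara and Ivy advance.
Runoff: Yara is ranked above Ivy on 9 ballots, Ivy above Yara on 15.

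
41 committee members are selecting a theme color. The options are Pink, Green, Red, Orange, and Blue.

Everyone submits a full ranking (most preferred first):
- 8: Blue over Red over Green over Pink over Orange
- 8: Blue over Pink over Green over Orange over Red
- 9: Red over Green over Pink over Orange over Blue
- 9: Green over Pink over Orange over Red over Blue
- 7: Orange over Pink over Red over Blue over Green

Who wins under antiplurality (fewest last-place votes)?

Pink

Last-place votes: Pink 0, Green 7, Red 8, Orange 8, Blue 18.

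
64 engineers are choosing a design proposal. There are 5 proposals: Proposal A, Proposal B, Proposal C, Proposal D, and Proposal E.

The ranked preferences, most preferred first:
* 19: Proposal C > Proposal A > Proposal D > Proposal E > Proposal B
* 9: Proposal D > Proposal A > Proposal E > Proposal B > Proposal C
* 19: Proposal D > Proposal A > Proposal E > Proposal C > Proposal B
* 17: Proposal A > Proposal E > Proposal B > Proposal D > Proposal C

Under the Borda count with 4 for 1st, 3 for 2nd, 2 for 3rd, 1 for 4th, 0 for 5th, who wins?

Proposal A

Proposal A: 19×3 + 9×3 + 19×3 + 17×4 = 209
Proposal B: 19×0 + 9×1 + 19×0 + 17×2 = 43
Proposal C: 19×4 + 9×0 + 19×1 + 17×0 = 95
Proposal D: 19×2 + 9×4 + 19×4 + 17×1 = 167
Proposal E: 19×1 + 9×2 + 19×2 + 17×3 = 126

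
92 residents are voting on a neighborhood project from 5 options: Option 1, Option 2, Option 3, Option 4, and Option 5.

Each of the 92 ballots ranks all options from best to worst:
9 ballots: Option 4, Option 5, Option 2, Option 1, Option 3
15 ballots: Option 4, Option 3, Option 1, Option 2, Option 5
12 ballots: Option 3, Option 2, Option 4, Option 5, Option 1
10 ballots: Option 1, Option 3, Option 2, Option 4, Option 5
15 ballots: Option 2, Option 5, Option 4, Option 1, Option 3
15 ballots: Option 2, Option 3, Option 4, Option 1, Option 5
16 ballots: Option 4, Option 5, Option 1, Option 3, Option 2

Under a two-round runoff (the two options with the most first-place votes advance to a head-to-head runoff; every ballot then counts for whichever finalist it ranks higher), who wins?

Option 2

Round 1 first-place votes: Option 1 10, Option 2 30, Option 3 12, Option 4 40, Option 5 0. Option 4 and Option 2 advance.
Runoff: Option 4 is ranked above Option 2 on 40 ballots, Option 2 above Option 4 on 52.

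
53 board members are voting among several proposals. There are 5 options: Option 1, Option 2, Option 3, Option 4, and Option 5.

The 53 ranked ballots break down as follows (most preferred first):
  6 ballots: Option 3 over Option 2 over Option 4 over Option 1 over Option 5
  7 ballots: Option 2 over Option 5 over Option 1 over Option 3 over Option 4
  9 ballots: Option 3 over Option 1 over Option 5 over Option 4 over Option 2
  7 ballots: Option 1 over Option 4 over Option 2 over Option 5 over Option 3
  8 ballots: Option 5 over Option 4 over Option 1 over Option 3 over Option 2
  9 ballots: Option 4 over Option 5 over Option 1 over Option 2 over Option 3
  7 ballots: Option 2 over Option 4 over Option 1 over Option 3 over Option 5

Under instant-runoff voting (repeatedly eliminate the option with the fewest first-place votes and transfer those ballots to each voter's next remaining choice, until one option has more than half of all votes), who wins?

Round 1: Option 1 7, Option 2 14, Option 3 15, Option 4 9, Option 5 8. Option 1 eliminated.
Round 2: Option 2 14, Option 3 15, Option 4 16, Option 5 8. Option 5 eliminated.
Round 3: Option 2 14, Option 3 15, Option 4 24. Option 2 eliminated.
Round 4: Option 3 22, Option 4 31. Option 4 has a majority (≥27).

Option 4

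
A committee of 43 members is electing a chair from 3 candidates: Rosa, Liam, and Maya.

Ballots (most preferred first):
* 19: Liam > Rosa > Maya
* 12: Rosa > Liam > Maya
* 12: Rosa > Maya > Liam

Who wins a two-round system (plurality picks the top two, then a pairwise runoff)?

Round 1 first-place votes: Rosa 24, Liam 19, Maya 0. Rosa and Liam advance.
Runoff: Rosa is ranked above Liam on 24 ballots, Liam above Rosa on 19.

Rosa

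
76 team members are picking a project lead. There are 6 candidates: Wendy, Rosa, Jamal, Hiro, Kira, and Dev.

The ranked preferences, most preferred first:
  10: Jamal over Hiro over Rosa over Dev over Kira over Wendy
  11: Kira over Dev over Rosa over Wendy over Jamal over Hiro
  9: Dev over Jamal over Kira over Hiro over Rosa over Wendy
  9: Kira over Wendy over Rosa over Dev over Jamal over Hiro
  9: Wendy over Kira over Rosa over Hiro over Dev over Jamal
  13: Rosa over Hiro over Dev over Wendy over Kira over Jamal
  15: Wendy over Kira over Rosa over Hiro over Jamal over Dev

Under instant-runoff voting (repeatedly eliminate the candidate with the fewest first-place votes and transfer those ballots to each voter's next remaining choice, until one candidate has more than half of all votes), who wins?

Round 1: Wendy 24, Rosa 13, Jamal 10, Hiro 0, Kira 20, Dev 9. Hiro eliminated.
Round 2: Wendy 24, Rosa 13, Jamal 10, Kira 20, Dev 9. Dev eliminated.
Round 3: Wendy 24, Rosa 13, Jamal 19, Kira 20. Rosa eliminated.
Round 4: Wendy 37, Jamal 19, Kira 20. Jamal eliminated.
Round 5: Wendy 37, Kira 39. Kira has a majority (≥39).

Kira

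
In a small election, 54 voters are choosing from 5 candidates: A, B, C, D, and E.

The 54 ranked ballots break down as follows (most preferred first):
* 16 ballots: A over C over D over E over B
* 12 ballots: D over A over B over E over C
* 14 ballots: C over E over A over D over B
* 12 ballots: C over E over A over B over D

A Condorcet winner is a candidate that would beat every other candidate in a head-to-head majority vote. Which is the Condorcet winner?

A vs B: 54–0
A vs C: 28–26
A vs D: 42–12
A vs E: 28–26
A beats every other candidate.

A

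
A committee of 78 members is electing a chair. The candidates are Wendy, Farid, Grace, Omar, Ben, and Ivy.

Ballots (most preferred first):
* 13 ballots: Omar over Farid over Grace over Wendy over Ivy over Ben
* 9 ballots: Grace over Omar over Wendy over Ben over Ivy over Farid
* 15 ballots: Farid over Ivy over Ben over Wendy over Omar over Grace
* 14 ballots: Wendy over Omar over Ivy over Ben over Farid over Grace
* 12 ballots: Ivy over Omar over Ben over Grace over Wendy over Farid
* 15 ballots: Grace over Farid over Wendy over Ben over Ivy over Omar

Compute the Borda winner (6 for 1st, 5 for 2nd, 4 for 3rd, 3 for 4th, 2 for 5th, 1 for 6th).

Wendy: 13×3 + 9×4 + 15×3 + 14×6 + 12×2 + 15×4 = 288
Farid: 13×5 + 9×1 + 15×6 + 14×2 + 12×1 + 15×5 = 279
Grace: 13×4 + 9×6 + 15×1 + 14×1 + 12×3 + 15×6 = 261
Omar: 13×6 + 9×5 + 15×2 + 14×5 + 12×5 + 15×1 = 298
Ben: 13×1 + 9×3 + 15×4 + 14×3 + 12×4 + 15×3 = 235
Ivy: 13×2 + 9×2 + 15×5 + 14×4 + 12×6 + 15×2 = 277

Omar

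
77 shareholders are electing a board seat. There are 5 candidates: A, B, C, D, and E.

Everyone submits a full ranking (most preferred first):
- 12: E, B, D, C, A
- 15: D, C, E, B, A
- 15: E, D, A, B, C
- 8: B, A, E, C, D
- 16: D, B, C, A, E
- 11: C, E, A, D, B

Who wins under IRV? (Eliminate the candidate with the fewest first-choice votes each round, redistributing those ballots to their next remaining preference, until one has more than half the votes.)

E

Round 1: A 0, B 8, C 11, D 31, E 27. A eliminated.
Round 2: B 8, C 11, D 31, E 27. B eliminated.
Round 3: C 11, D 31, E 35. C eliminated.
Round 4: D 31, E 46. E has a majority (≥39).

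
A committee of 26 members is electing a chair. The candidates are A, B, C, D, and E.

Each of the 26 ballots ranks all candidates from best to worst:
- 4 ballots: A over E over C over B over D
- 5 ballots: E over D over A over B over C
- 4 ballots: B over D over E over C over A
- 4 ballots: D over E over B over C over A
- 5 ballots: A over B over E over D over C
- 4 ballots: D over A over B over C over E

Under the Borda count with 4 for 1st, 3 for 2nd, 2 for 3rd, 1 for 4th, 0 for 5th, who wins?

A: 4×4 + 5×2 + 4×0 + 4×0 + 5×4 + 4×3 = 58
B: 4×1 + 5×1 + 4×4 + 4×2 + 5×3 + 4×2 = 56
C: 4×2 + 5×0 + 4×1 + 4×1 + 5×0 + 4×1 = 20
D: 4×0 + 5×3 + 4×3 + 4×4 + 5×1 + 4×4 = 64
E: 4×3 + 5×4 + 4×2 + 4×3 + 5×2 + 4×0 = 62

D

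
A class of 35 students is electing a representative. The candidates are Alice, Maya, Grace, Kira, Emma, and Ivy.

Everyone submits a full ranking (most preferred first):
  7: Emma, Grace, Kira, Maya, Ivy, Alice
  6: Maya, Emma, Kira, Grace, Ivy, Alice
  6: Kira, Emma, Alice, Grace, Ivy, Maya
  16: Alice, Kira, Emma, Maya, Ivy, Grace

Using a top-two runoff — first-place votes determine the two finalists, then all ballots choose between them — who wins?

Round 1 first-place votes: Alice 16, Maya 6, Grace 0, Kira 6, Emma 7, Ivy 0. Alice and Emma advance.
Runoff: Alice is ranked above Emma on 16 ballots, Emma above Alice on 19.

Emma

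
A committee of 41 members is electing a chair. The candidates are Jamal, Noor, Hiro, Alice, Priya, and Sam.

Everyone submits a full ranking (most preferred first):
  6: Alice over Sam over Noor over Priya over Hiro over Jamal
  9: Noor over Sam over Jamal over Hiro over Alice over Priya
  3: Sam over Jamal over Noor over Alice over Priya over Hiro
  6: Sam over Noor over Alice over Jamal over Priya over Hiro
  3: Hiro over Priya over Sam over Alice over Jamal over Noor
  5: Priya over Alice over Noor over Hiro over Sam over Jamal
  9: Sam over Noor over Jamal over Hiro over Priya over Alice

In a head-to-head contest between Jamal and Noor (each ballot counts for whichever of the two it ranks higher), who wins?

Noor

Jamal is ranked above Noor on 6 ballots; Noor above Jamal on 35.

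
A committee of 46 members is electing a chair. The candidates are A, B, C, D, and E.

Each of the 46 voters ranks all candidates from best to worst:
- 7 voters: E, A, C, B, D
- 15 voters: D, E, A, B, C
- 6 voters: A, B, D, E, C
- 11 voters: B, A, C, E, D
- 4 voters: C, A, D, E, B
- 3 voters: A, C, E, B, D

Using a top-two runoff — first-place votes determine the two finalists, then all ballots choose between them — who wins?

B

Round 1 first-place votes: A 9, B 11, C 4, D 15, E 7. D and B advance.
Runoff: D is ranked above B on 19 ballots, B above D on 27.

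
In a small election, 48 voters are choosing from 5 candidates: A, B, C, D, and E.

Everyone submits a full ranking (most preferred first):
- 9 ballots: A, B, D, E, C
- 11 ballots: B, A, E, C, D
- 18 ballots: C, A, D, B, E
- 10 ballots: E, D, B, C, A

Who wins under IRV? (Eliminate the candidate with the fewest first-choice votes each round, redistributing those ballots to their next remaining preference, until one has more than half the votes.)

B

Round 1: A 9, B 11, C 18, D 0, E 10. D eliminated.
Round 2: A 9, B 11, C 18, E 10. A eliminated.
Round 3: B 20, C 18, E 10. E eliminated.
Round 4: B 30, C 18. B has a majority (≥25).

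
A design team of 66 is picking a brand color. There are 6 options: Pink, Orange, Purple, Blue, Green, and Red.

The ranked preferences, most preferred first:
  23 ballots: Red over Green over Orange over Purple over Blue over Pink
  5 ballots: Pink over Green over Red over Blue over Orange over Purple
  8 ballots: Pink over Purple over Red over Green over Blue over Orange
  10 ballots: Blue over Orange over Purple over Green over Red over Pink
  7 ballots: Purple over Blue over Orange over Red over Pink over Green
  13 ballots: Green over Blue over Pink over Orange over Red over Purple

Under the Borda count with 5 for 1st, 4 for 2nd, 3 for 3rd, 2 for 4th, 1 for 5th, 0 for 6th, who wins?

Pink: 23×0 + 5×5 + 8×5 + 10×0 + 7×1 + 13×3 = 111
Orange: 23×3 + 5×1 + 8×0 + 10×4 + 7×3 + 13×2 = 161
Purple: 23×2 + 5×0 + 8×4 + 10×3 + 7×5 + 13×0 = 143
Blue: 23×1 + 5×2 + 8×1 + 10×5 + 7×4 + 13×4 = 171
Green: 23×4 + 5×4 + 8×2 + 10×2 + 7×0 + 13×5 = 213
Red: 23×5 + 5×3 + 8×3 + 10×1 + 7×2 + 13×1 = 191

Green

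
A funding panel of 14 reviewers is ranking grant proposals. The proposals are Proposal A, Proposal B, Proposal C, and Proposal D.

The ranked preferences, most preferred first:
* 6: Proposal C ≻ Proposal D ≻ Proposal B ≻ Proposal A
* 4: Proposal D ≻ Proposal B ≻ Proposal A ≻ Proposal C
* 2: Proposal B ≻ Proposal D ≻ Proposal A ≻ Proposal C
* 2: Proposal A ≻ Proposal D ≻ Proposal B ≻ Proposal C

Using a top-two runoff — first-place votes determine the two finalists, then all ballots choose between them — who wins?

Round 1 first-place votes: Proposal A 2, Proposal B 2, Proposal C 6, Proposal D 4. Proposal C and Proposal D advance.
Runoff: Proposal C is ranked above Proposal D on 6 ballots, Proposal D above Proposal C on 8.

Proposal D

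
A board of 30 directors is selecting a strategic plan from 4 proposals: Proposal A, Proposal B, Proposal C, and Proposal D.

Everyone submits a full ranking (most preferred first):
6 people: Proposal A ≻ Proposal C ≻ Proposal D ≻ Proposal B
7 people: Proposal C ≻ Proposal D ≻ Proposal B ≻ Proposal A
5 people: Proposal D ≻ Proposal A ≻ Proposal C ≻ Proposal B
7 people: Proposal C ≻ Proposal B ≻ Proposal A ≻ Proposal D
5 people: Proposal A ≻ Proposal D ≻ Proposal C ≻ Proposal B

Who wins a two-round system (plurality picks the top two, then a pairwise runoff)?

Proposal A

Round 1 first-place votes: Proposal A 11, Proposal B 0, Proposal C 14, Proposal D 5. Proposal C and Proposal A advance.
Runoff: Proposal C is ranked above Proposal A on 14 ballots, Proposal A above Proposal C on 16.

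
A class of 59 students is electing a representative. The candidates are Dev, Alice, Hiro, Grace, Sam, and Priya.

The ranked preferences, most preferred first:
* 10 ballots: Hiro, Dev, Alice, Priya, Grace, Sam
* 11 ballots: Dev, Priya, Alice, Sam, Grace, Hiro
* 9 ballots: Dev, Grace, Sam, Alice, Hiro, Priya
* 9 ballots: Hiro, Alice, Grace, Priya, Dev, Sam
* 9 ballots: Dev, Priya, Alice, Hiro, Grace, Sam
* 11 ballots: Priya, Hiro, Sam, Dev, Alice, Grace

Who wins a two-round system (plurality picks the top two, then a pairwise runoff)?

Round 1 first-place votes: Dev 29, Alice 0, Hiro 19, Grace 0, Sam 0, Priya 11. Dev and Hiro advance.
Runoff: Dev is ranked above Hiro on 29 ballots, Hiro above Dev on 30.

Hiro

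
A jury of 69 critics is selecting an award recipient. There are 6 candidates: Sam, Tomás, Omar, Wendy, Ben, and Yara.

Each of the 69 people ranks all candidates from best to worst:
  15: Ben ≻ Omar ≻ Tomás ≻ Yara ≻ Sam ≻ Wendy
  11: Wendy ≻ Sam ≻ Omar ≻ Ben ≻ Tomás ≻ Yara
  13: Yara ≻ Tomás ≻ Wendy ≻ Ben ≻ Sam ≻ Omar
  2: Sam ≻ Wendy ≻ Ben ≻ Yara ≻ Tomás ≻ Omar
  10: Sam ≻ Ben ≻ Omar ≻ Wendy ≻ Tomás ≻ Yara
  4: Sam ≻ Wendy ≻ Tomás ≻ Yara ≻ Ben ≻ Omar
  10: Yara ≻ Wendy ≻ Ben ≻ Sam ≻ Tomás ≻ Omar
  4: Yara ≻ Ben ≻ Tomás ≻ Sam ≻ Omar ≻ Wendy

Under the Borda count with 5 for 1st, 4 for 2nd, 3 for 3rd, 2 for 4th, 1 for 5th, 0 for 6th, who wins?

Ben

Sam: 15×1 + 11×4 + 13×1 + 2×5 + 10×5 + 4×5 + 10×2 + 4×2 = 180
Tomás: 15×3 + 11×1 + 13×4 + 2×1 + 10×1 + 4×3 + 10×1 + 4×3 = 154
Omar: 15×4 + 11×3 + 13×0 + 2×0 + 10×3 + 4×0 + 10×0 + 4×1 = 127
Wendy: 15×0 + 11×5 + 13×3 + 2×4 + 10×2 + 4×4 + 10×4 + 4×0 = 178
Ben: 15×5 + 11×2 + 13×2 + 2×3 + 10×4 + 4×1 + 10×3 + 4×4 = 219
Yara: 15×2 + 11×0 + 13×5 + 2×2 + 10×0 + 4×2 + 10×5 + 4×5 = 177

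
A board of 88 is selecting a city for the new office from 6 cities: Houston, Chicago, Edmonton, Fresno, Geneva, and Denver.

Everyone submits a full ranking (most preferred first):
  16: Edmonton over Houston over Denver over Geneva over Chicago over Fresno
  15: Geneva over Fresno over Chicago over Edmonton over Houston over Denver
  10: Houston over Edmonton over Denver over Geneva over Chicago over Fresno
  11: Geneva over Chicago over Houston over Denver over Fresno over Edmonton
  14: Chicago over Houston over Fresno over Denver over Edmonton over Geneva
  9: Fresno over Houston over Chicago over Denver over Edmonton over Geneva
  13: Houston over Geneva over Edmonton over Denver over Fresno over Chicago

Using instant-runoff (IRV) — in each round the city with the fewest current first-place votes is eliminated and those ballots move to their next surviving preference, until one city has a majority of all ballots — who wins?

Round 1: Houston 23, Chicago 14, Edmonton 16, Fresno 9, Geneva 26, Denver 0. Denver eliminated.
Round 2: Houston 23, Chicago 14, Edmonton 16, Fresno 9, Geneva 26. Fresno eliminated.
Round 3: Houston 32, Chicago 14, Edmonton 16, Geneva 26. Chicago eliminated.
Round 4: Houston 46, Edmonton 16, Geneva 26. Houston has a majority (≥45).

Houston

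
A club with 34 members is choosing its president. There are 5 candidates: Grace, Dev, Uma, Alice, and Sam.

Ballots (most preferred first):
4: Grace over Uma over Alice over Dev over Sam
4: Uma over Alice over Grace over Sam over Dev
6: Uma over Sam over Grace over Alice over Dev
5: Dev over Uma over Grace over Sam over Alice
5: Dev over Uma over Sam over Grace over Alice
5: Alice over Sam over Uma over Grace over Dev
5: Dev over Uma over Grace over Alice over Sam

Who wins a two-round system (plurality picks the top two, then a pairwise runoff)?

Uma

Round 1 first-place votes: Grace 4, Dev 15, Uma 10, Alice 5, Sam 0. Dev and Uma advance.
Runoff: Dev is ranked above Uma on 15 ballots, Uma above Dev on 19.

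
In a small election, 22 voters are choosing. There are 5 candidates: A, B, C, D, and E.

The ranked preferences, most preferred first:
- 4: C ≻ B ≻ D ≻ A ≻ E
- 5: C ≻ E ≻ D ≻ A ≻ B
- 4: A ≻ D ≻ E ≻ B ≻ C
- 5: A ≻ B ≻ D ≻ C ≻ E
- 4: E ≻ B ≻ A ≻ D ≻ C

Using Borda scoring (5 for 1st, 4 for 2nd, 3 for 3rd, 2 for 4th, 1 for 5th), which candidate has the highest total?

A: 4×2 + 5×2 + 4×5 + 5×5 + 4×3 = 75
B: 4×4 + 5×1 + 4×2 + 5×4 + 4×4 = 65
C: 4×5 + 5×5 + 4×1 + 5×2 + 4×1 = 63
D: 4×3 + 5×3 + 4×4 + 5×3 + 4×2 = 66
E: 4×1 + 5×4 + 4×3 + 5×1 + 4×5 = 61

A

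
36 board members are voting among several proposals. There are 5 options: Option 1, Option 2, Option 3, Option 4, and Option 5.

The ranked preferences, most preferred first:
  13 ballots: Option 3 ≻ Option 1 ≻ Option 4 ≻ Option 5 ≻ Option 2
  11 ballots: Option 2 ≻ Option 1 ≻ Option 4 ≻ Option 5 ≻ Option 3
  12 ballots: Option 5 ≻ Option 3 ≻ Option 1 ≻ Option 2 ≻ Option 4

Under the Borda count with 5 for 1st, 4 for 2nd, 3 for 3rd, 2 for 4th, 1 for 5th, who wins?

Option 1

Option 1: 13×4 + 11×4 + 12×3 = 132
Option 2: 13×1 + 11×5 + 12×2 = 92
Option 3: 13×5 + 11×1 + 12×4 = 124
Option 4: 13×3 + 11×3 + 12×1 = 84
Option 5: 13×2 + 11×2 + 12×5 = 108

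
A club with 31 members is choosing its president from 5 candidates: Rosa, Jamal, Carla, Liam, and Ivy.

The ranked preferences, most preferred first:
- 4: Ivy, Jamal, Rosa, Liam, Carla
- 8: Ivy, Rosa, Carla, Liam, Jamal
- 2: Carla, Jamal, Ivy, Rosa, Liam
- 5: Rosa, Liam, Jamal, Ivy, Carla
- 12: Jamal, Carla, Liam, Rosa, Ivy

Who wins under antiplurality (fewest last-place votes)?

Last-place votes: Rosa 0, Jamal 8, Carla 9, Liam 2, Ivy 12.

Rosa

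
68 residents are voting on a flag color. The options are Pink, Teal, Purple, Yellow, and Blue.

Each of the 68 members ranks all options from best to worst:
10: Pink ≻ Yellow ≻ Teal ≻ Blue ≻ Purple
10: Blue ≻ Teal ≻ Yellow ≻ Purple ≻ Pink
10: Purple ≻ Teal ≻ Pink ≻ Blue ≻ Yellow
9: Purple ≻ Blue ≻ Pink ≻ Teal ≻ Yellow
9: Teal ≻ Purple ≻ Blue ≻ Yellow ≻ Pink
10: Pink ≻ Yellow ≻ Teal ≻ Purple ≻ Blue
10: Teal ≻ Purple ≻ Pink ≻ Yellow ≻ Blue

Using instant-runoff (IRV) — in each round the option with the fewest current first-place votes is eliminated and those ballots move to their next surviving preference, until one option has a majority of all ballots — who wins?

Round 1: Pink 20, Teal 19, Purple 19, Yellow 0, Blue 10. Yellow eliminated.
Round 2: Pink 20, Teal 19, Purple 19, Blue 10. Blue eliminated.
Round 3: Pink 20, Teal 29, Purple 19. Purple eliminated.
Round 4: Pink 29, Teal 39. Teal has a majority (≥35).

Teal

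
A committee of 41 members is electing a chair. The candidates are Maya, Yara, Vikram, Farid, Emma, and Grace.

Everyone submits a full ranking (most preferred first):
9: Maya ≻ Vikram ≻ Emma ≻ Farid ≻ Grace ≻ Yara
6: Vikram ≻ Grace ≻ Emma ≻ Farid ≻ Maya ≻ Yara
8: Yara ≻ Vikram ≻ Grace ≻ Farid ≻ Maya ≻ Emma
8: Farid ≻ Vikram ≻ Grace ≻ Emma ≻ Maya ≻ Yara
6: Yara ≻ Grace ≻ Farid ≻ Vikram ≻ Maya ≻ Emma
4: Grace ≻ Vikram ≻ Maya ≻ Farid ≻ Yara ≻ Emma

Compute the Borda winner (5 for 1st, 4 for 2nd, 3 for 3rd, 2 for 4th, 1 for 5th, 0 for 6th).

Maya: 9×5 + 6×1 + 8×1 + 8×1 + 6×1 + 4×3 = 85
Yara: 9×0 + 6×0 + 8×5 + 8×0 + 6×5 + 4×1 = 74
Vikram: 9×4 + 6×5 + 8×4 + 8×4 + 6×2 + 4×4 = 158
Farid: 9×2 + 6×2 + 8×2 + 8×5 + 6×3 + 4×2 = 112
Emma: 9×3 + 6×3 + 8×0 + 8×2 + 6×0 + 4×0 = 61
Grace: 9×1 + 6×4 + 8×3 + 8×3 + 6×4 + 4×5 = 125

Vikram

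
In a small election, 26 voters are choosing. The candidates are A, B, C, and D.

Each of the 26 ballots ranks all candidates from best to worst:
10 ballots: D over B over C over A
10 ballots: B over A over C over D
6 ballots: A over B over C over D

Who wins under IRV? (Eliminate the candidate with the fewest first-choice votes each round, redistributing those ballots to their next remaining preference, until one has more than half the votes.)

B

Round 1: A 6, B 10, C 0, D 10. C eliminated.
Round 2: A 6, B 10, D 10. A eliminated.
Round 3: B 16, D 10. B has a majority (≥14).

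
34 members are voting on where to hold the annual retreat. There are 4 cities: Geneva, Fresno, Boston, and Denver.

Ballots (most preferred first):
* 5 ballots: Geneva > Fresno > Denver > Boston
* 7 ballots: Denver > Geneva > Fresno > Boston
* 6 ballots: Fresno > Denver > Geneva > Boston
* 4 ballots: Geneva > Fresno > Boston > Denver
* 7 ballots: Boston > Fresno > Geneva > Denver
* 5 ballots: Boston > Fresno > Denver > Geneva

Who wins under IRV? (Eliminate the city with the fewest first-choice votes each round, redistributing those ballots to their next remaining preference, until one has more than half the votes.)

Round 1: Geneva 9, Fresno 6, Boston 12, Denver 7. Fresno eliminated.
Round 2: Geneva 9, Boston 12, Denver 13. Geneva eliminated.
Round 3: Boston 16, Denver 18. Denver has a majority (≥18).

Denver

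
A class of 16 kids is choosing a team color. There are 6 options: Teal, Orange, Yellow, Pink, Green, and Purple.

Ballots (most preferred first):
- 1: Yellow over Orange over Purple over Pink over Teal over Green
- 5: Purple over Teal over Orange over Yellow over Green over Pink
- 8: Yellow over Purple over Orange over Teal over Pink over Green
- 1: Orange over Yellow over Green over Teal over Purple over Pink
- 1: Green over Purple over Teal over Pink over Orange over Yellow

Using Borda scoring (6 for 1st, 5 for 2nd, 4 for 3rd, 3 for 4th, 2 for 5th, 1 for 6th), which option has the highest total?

Purple

Teal: 1×2 + 5×5 + 8×3 + 1×3 + 1×4 = 58
Orange: 1×5 + 5×4 + 8×4 + 1×6 + 1×2 = 65
Yellow: 1×6 + 5×3 + 8×6 + 1×5 + 1×1 = 75
Pink: 1×3 + 5×1 + 8×2 + 1×1 + 1×3 = 28
Green: 1×1 + 5×2 + 8×1 + 1×4 + 1×6 = 29
Purple: 1×4 + 5×6 + 8×5 + 1×2 + 1×5 = 81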